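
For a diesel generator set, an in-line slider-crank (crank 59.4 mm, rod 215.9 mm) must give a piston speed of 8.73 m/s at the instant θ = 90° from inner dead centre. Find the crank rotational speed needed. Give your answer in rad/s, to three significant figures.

147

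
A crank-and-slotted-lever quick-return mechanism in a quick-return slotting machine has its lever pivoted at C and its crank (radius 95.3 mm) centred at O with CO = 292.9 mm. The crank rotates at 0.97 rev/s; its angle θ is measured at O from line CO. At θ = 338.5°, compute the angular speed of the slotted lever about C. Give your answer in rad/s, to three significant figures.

ω = 6.095 rad/s (from 0.97 rev/s).
Crank pin A relative to C: A = (d + r cosθ, r sinθ); lever angle φ = atan2(r sinθ, d + r cosθ).
Differentiating tanφ: φ̇ = rω(d cosθ + r)/(d² + r² + 2dr cosθ).
d² + r² + 2dr cosθ = |CA|² = 0.146815 m²;  d cosθ + r = +0.36782 m.
|ω_lever| = |0.0953·6.095·+0.36782| / 0.146815 = 1.4552 rad/s.

1.46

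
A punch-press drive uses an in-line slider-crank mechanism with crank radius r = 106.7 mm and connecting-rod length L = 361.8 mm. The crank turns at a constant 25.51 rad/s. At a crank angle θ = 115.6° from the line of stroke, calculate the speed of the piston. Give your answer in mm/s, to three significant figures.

ω = 25.51 rad/s
For an in-line slider-crank, x = r cosθ + √(L² − r² sin²θ), so v = −rω sinθ·[1 + r cosθ/√(L² − r² sin²θ)].
With r = 0.1067 m, L = 0.3618 m, θ = 115.6°: √(L² − r² sin²θ) = 0.34877 m.
v = −0.1067·25.51·0.90183·[1 + 0.1067·-0.43209/0.34877] = -2.1302 m/s.
|v| = 2.1302 m/s = 2130.2 mm/s.

2130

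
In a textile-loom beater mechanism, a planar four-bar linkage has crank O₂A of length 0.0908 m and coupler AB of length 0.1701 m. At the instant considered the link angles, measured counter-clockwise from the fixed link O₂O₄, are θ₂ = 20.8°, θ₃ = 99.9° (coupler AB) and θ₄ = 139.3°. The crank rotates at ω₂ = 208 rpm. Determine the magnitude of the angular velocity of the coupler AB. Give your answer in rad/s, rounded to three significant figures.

16.1

ω₂ = 21.78 rad/s (from 208 rpm).
Differentiating the loop-closure r₂e^{iθ₂}+r₃e^{iθ₃}=r₁+r₄e^{iθ₄} gives r₂ω₂e^{iθ₂}+r₃ω₃e^{iθ₃}=r₄ω₄e^{iθ₄}.
Eliminating the other unknown: ω₃ = r₂ω₂ sin(θ₄−θ₂) / [r₃ sin(θ₃−θ₄)].
Numerator sine = +0.87882; denominator sine = -0.63473.
Result = 0.0908·21.78·(+0.87882) / (0.1701·(-0.63473)) = -16.098 rad/s; magnitude 16.098 rad/s.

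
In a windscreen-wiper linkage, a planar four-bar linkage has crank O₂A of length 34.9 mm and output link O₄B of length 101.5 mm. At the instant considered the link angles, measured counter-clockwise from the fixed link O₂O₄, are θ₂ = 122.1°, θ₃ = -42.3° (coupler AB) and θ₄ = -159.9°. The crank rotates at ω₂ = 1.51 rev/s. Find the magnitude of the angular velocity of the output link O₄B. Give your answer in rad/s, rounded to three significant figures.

ω₂ = 9.488 rad/s (from 1.51 rev/s).
Differentiating the loop-closure r₂e^{iθ₂}+r₃e^{iθ₃}=r₁+r₄e^{iθ₄} gives r₂ω₂e^{iθ₂}+r₃ω₃e^{iθ₃}=r₄ω₄e^{iθ₄}.
Eliminating the other unknown: ω₄ = r₂ω₂ sin(θ₂−θ₃) / [r₄ sin(θ₄−θ₃)].
Numerator sine = +0.26892; denominator sine = -0.88620.
Result = 0.0349·9.488·(+0.26892) / (0.1015·(-0.88620)) = -0.98993 rad/s; magnitude 0.98993 rad/s.

0.990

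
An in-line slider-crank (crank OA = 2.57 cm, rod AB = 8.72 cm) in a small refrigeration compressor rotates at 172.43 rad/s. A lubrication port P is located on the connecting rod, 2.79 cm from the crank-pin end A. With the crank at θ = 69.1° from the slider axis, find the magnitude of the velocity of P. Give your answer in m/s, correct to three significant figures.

4.42

ω = 172.4 rad/s.  Crank-pin speed |V_A| = rω = 4.4315 m/s, perpendicular to OA.
Rod angle: sinφ = −(r/L) sinθ ⇒ φ = -15.982°; ω_rod = −rω cosθ/√(L²−r²sin²θ) = -18.858 rad/s.
V_P = V_A + ω_rod × AP, with AP = 0.0279 m along the rod.
Components: V_Px = −rω sinθ − a·ω_rod·sinφ = -4.2847 m/s;  V_Py = rω cosθ + a·ω_rod·cosφ = +1.0751 m/s.
|V_P| = √(V_Px² + V_Py²) = 4.4176 m/s.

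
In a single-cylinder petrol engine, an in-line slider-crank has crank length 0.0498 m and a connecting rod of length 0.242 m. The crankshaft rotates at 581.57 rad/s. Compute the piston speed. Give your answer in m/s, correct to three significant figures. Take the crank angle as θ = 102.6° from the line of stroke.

27.0

ω = 581.6 rad/s
For an in-line slider-crank, x = r cosθ + √(L² − r² sin²θ), so v = −rω sinθ·[1 + r cosθ/√(L² − r² sin²θ)].
With r = 0.0498 m, L = 0.242 m, θ = 102.6°: √(L² − r² sin²θ) = 0.23707 m.
v = −0.0498·581.6·0.97592·[1 + 0.0498·-0.21814/0.23707] = -26.969 m/s.
|v| = 26.969 m/s.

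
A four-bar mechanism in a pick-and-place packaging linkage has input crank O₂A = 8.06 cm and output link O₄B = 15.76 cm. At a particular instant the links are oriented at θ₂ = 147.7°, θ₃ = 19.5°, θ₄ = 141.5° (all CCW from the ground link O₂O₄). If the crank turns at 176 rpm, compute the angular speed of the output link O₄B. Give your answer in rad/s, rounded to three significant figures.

8.73

ω₂ = 18.43 rad/s (from 176 rpm).
Differentiating the loop-closure r₂e^{iθ₂}+r₃e^{iθ₃}=r₁+r₄e^{iθ₄} gives r₂ω₂e^{iθ₂}+r₃ω₃e^{iθ₃}=r₄ω₄e^{iθ₄}.
Eliminating the other unknown: ω₄ = r₂ω₂ sin(θ₂−θ₃) / [r₄ sin(θ₄−θ₃)].
Numerator sine = +0.78586; denominator sine = +0.84805.
Result = 0.0806·18.43·(+0.78586) / (0.1576·(+0.84805)) = +8.7346 rad/s; magnitude 8.7346 rad/s.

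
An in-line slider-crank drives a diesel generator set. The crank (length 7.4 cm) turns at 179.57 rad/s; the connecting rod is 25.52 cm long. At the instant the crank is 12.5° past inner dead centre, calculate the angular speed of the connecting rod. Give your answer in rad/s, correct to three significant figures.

ω = 179.6 rad/s
The rod makes angle φ with the slider axis where L sinφ = r sinθ; differentiating, L cosφ·φ̇ = r ω cosθ.
L cosφ = √(L² − r² sin²θ) = 0.2547 m.
|ω_rod| = r ω |cosθ| / √(L² − r² sin²θ) = 0.074·179.6·0.97630/0.2547 = 50.936 rad/s.

50.9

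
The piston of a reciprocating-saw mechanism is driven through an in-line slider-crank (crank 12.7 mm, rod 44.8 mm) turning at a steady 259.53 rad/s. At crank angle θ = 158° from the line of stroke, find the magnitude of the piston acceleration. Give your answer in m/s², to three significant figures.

ω = 259.5 rad/s
x(θ) = r cosθ + √(L² − r² sin²θ); with ω constant, a = ω²·d²x/dθ².
d²x/dθ² = −r cosθ − r²(cos2θ)/√u − r⁴ sin²2θ/(4u^{3/2}),  u = L² − r² sin²θ = 0.00198441 m².
Substituting r = 0.0127 m, L = 0.0448 m, θ = 158°: d²x/dθ² = +0.0091352 m.
a = ω²·d²x/dθ² = (259.5)²·(+0.0091352) = +615.31 m/s²;  |a| = 615.31 m/s².

615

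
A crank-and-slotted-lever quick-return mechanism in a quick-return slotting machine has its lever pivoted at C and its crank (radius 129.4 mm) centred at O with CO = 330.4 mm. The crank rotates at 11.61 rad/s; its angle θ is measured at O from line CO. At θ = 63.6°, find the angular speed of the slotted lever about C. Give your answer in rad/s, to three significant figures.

2.53

ω = 11.61 rad/s
Crank pin A relative to C: A = (d + r cosθ, r sinθ); lever angle φ = atan2(r sinθ, d + r cosθ).
Differentiating tanφ: φ̇ = rω(d cosθ + r)/(d² + r² + 2dr cosθ).
d² + r² + 2dr cosθ = |CA|² = 0.163928 m²;  d cosθ + r = +0.27631 m.
|ω_lever| = |0.1294·11.61·+0.27631| / 0.163928 = 2.5322 rad/s.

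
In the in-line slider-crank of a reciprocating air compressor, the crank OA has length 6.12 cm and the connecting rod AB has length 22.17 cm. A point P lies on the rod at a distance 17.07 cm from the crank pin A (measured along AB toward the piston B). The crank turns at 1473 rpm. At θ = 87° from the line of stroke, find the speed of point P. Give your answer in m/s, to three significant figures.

ω = 154.3 rad/s.  Crank-pin speed |V_A| = rω = 9.4402 m/s, perpendicular to OA.
Rod angle: sinφ = −(r/L) sinθ ⇒ φ = -16.002°; ω_rod = −rω cosθ/√(L²−r²sin²θ) = -2.3184 rad/s.
V_P = V_A + ω_rod × AP, with AP = 0.1707 m along the rod.
Components: V_Px = −rω sinθ − a·ω_rod·sinφ = -9.5364 m/s;  V_Py = rω cosθ + a·ω_rod·cosφ = +0.11365 m/s.
|V_P| = √(V_Px² + V_Py²) = 9.5371 m/s.

9.54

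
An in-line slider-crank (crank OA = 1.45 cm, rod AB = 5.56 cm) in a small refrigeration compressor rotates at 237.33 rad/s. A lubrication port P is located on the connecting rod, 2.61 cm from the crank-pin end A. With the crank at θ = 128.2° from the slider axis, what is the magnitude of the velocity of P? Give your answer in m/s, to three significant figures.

2.74

ω = 237.3 rad/s.  Crank-pin speed |V_A| = rω = 3.4413 m/s, perpendicular to OA.
Rod angle: sinφ = −(r/L) sinθ ⇒ φ = -11.826°; ω_rod = −rω cosθ/√(L²−r²sin²θ) = +39.106 rad/s.
V_P = V_A + ω_rod × AP, with AP = 0.0261 m along the rod.
Components: V_Px = −rω sinθ − a·ω_rod·sinφ = -2.4952 m/s;  V_Py = rω cosθ + a·ω_rod·cosφ = -1.1291 m/s.
|V_P| = √(V_Px² + V_Py²) = 2.7388 m/s.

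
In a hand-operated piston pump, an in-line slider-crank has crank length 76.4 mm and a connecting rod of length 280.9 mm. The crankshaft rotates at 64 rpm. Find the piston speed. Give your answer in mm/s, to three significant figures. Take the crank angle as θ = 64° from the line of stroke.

517

ω = 2π·64/60 = 6.702 rad/s
For an in-line slider-crank, x = r cosθ + √(L² − r² sin²θ), so v = −rω sinθ·[1 + r cosθ/√(L² − r² sin²θ)].
With r = 0.0764 m, L = 0.2809 m, θ = 64°: √(L² − r² sin²θ) = 0.27238 m.
v = −0.0764·6.702·0.89879·[1 + 0.0764·0.43837/0.27238] = -0.5168 m/s.
|v| = 0.5168 m/s = 516.8 mm/s.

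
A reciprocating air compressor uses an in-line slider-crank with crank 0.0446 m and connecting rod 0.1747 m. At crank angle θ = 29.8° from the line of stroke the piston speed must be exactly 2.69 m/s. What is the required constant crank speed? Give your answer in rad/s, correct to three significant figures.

99.2

For an in-line slider-crank, |v_piston| = rω|sinθ|·[1 + r cosθ/√(L² − r² sin²θ)].
With r = 0.0446 m, L = 0.1747 m, θ = 29.8°: the bracketed kinematic factor |dx/dθ| = 0.027115 m.
ω = v/|dx/dθ| = 2.69/0.027115 = 99.206 rad/s.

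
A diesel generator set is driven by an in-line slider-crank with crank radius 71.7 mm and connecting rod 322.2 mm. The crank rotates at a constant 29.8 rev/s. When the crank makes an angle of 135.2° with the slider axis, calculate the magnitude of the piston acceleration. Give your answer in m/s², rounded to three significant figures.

1770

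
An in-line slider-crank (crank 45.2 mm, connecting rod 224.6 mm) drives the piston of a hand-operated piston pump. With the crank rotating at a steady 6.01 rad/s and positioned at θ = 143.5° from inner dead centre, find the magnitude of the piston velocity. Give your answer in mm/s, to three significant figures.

135

ω = 6.01 rad/s
For an in-line slider-crank, x = r cosθ + √(L² − r² sin²θ), so v = −rω sinθ·[1 + r cosθ/√(L² − r² sin²θ)].
With r = 0.0452 m, L = 0.2246 m, θ = 143.5°: √(L² − r² sin²θ) = 0.22298 m.
v = −0.0452·6.01·0.59482·[1 + 0.0452·-0.80386/0.22298] = -0.13526 m/s.
|v| = 0.13526 m/s = 135.26 mm/s.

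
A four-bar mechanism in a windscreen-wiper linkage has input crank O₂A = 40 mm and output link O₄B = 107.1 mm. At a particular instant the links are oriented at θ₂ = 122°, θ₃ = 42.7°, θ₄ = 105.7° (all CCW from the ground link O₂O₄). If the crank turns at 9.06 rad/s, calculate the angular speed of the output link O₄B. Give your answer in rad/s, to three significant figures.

3.73

ω₂ = 9.06 rad/s
Differentiating the loop-closure r₂e^{iθ₂}+r₃e^{iθ₃}=r₁+r₄e^{iθ₄} gives r₂ω₂e^{iθ₂}+r₃ω₃e^{iθ₃}=r₄ω₄e^{iθ₄}.
Eliminating the other unknown: ω₄ = r₂ω₂ sin(θ₂−θ₃) / [r₄ sin(θ₄−θ₃)].
Numerator sine = +0.98261; denominator sine = +0.89101.
Result = 0.04·9.06·(+0.98261) / (0.1071·(+0.89101)) = +3.7316 rad/s; magnitude 3.7316 rad/s.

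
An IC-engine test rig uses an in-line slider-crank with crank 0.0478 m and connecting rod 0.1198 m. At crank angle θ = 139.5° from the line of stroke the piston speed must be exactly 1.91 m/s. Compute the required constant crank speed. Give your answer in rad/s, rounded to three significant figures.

For an in-line slider-crank, |v_piston| = rω|sinθ|·[1 + r cosθ/√(L² − r² sin²θ)].
With r = 0.0478 m, L = 0.1198 m, θ = 139.5°: the bracketed kinematic factor |dx/dθ| = 0.021292 m.
ω = v/|dx/dθ| = 1.91/0.021292 = 89.706 rad/s.

89.7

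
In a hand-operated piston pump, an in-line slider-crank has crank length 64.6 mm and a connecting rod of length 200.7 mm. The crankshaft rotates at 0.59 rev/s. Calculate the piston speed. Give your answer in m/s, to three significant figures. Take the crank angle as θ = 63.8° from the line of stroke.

ω = 2π·0.59 = 3.707 rad/s
For an in-line slider-crank, x = r cosθ + √(L² − r² sin²θ), so v = −rω sinθ·[1 + r cosθ/√(L² − r² sin²θ)].
With r = 0.0646 m, L = 0.2007 m, θ = 63.8°: √(L² − r² sin²θ) = 0.19215 m.
v = −0.0646·3.707·0.89726·[1 + 0.0646·0.44151/0.19215] = -0.24677 m/s.
|v| = 0.24677 m/s.

0.247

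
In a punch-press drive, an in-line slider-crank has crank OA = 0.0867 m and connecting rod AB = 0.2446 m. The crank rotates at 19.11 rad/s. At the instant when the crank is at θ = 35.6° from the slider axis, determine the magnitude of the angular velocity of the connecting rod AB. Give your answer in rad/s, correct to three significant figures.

ω = 19.11 rad/s
The rod makes angle φ with the slider axis where L sinφ = r sinθ; differentiating, L cosφ·φ̇ = r ω cosθ.
L cosφ = √(L² − r² sin²θ) = 0.23934 m.
|ω_rod| = r ω |cosθ| / √(L² − r² sin²θ) = 0.0867·19.11·0.81310/0.23934 = 5.6288 rad/s.

5.63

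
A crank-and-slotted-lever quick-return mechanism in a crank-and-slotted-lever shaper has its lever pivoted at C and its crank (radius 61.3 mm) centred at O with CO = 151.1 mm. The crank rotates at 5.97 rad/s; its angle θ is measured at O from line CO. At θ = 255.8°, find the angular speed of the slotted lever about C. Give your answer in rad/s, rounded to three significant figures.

0.402

ω = 5.97 rad/s
Crank pin A relative to C: A = (d + r cosθ, r sinθ); lever angle φ = atan2(r sinθ, d + r cosθ).
Differentiating tanφ: φ̇ = rω(d cosθ + r)/(d² + r² + 2dr cosθ).
d² + r² + 2dr cosθ = |CA|² = 0.0220446 m²;  d cosθ + r = +0.024234 m.
|ω_lever| = |0.0613·5.97·+0.024234| / 0.0220446 = 0.40231 rad/s.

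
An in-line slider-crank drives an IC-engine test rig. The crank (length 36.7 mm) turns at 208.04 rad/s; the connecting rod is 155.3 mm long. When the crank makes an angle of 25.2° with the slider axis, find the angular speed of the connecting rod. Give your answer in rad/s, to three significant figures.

ω = 208 rad/s
The rod makes angle φ with the slider axis where L sinφ = r sinθ; differentiating, L cosφ·φ̇ = r ω cosθ.
L cosφ = √(L² − r² sin²θ) = 0.15451 m.
|ω_rod| = r ω |cosθ| / √(L² − r² sin²θ) = 0.0367·208·0.90483/0.15451 = 44.711 rad/s.

44.7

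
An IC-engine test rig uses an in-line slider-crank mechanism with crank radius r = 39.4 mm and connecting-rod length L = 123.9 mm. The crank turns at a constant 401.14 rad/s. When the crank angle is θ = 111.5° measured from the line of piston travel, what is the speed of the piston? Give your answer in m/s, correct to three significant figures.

ω = 401.1 rad/s
For an in-line slider-crank, x = r cosθ + √(L² − r² sin²θ), so v = −rω sinθ·[1 + r cosθ/√(L² − r² sin²θ)].
With r = 0.0394 m, L = 0.1239 m, θ = 111.5°: √(L² − r² sin²θ) = 0.11835 m.
v = −0.0394·401.1·0.93042·[1 + 0.0394·-0.36650/0.11835] = -12.911 m/s.
|v| = 12.911 m/s.

12.9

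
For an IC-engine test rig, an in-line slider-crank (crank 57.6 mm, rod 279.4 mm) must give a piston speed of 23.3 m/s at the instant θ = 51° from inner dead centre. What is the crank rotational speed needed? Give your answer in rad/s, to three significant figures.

460

For an in-line slider-crank, |v_piston| = rω|sinθ|·[1 + r cosθ/√(L² − r² sin²θ)].
With r = 0.0576 m, L = 0.2794 m, θ = 51°: the bracketed kinematic factor |dx/dθ| = 0.050647 m.
ω = v/|dx/dθ| = 23.3/0.050647 = 460.05 rad/s.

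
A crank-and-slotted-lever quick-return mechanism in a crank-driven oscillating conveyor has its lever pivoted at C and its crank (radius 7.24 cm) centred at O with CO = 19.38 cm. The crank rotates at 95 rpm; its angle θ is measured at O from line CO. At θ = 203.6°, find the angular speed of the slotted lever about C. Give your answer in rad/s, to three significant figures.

4.43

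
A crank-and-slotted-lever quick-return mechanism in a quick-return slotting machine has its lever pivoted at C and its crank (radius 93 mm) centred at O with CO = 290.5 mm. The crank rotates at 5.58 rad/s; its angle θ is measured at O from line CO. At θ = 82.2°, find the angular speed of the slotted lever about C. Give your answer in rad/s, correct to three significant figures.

ω = 5.58 rad/s
Crank pin A relative to C: A = (d + r cosθ, r sinθ); lever angle φ = atan2(r sinθ, d + r cosθ).
Differentiating tanφ: φ̇ = rω(d cosθ + r)/(d² + r² + 2dr cosθ).
d² + r² + 2dr cosθ = |CA|² = 0.100372 m²;  d cosθ + r = +0.13243 m.
|ω_lever| = |0.093·5.58·+0.13243| / 0.100372 = 0.68466 rad/s.

0.685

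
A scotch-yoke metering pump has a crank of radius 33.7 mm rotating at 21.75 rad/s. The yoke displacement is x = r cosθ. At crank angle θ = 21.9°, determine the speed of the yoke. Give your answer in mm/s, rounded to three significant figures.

273

ω = 21.75 rad/s
x = r cosθ ⇒ ẋ = −rω sinθ.
|v| = rω|sinθ| = 0.0337·21.75·|sin 21.9°| = 0.27339 m/s = 273.39 mm/s.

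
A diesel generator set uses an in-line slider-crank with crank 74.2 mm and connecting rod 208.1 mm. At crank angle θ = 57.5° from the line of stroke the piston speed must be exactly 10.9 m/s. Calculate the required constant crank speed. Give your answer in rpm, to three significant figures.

1390

For an in-line slider-crank, |v_piston| = rω|sinθ|·[1 + r cosθ/√(L² − r² sin²θ)].
With r = 0.0742 m, L = 0.2081 m, θ = 57.5°: the bracketed kinematic factor |dx/dθ| = 0.07515 m.
ω = v/|dx/dθ| = 10.9/0.07515 = 145.04 rad/s.
N = 60ω/(2π) = 1385.1 rpm.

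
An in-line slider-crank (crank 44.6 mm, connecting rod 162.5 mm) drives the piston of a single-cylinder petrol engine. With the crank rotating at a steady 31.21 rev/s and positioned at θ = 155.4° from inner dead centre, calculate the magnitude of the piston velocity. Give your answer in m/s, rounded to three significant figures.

2.73

ω = 2π·31.2 = 196.1 rad/s
For an in-line slider-crank, x = r cosθ + √(L² − r² sin²θ), so v = −rω sinθ·[1 + r cosθ/√(L² − r² sin²θ)].
With r = 0.0446 m, L = 0.1625 m, θ = 155.4°: √(L² − r² sin²θ) = 0.16144 m.
v = −0.0446·196.1·0.41628·[1 + 0.0446·-0.90924/0.16144] = -2.7262 m/s.
|v| = 2.7262 m/s.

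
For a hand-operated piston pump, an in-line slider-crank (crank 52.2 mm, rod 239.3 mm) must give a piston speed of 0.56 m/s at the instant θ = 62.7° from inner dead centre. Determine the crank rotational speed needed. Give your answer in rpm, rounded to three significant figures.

For an in-line slider-crank, |v_piston| = rω|sinθ|·[1 + r cosθ/√(L² − r² sin²θ)].
With r = 0.0522 m, L = 0.2393 m, θ = 62.7°: the bracketed kinematic factor |dx/dθ| = 0.051116 m.
ω = v/|dx/dθ| = 0.56/0.051116 = 10.955 rad/s.
N = 60ω/(2π) = 104.62 rpm.

105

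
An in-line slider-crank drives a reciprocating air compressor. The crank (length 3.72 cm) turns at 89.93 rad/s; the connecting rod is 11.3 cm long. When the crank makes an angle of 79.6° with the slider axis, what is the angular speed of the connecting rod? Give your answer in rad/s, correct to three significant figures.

5.65

ω = 89.93 rad/s
The rod makes angle φ with the slider axis where L sinφ = r sinθ; differentiating, L cosφ·φ̇ = r ω cosθ.
L cosφ = √(L² − r² sin²θ) = 0.10691 m.
|ω_rod| = r ω |cosθ| / √(L² − r² sin²θ) = 0.0372·89.93·0.18052/0.10691 = 5.6486 rad/s.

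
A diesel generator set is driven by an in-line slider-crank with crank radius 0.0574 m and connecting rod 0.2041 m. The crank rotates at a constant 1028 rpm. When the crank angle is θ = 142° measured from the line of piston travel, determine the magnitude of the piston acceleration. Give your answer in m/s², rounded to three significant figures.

475

ω = 2π·1028/60 = 107.7 rad/s
x(θ) = r cosθ + √(L² − r² sin²θ); with ω constant, a = ω²·d²x/dθ².
d²x/dθ² = −r cosθ − r²(cos2θ)/√u − r⁴ sin²2θ/(4u^{3/2}),  u = L² − r² sin²θ = 0.040408 m².
Substituting r = 0.0574 m, L = 0.2041 m, θ = 142°: d²x/dθ² = +0.040952 m.
a = ω²·d²x/dθ² = (107.7)²·(+0.040952) = +474.59 m/s²;  |a| = 474.59 m/s².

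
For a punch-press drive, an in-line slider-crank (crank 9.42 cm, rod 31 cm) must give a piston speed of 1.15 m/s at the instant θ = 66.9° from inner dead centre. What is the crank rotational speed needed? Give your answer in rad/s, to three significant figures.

11.8

For an in-line slider-crank, |v_piston| = rω|sinθ|·[1 + r cosθ/√(L² − r² sin²θ)].
With r = 0.0942 m, L = 0.31 m, θ = 66.9°: the bracketed kinematic factor |dx/dθ| = 0.097406 m.
ω = v/|dx/dθ| = 1.15/0.097406 = 11.806 rad/s.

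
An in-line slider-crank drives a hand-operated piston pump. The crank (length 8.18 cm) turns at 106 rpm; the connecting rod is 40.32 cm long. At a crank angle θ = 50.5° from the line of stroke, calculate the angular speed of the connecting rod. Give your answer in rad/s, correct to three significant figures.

1.45

ω = 11.1 rad/s (converted from 106 rpm).
The rod makes angle φ with the slider axis where L sinφ = r sinθ; differentiating, L cosφ·φ̇ = r ω cosθ.
L cosφ = √(L² − r² sin²θ) = 0.39823 m.
|ω_rod| = r ω |cosθ| / √(L² − r² sin²θ) = 0.0818·11.1·0.63608/0.39823 = 1.4503 rad/s.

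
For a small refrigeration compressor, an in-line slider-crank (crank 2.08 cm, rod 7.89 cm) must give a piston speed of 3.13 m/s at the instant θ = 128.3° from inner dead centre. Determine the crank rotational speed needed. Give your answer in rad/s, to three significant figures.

For an in-line slider-crank, |v_piston| = rω|sinθ|·[1 + r cosθ/√(L² − r² sin²θ)].
With r = 0.0208 m, L = 0.0789 m, θ = 128.3°: the bracketed kinematic factor |dx/dθ| = 0.013597 m.
ω = v/|dx/dθ| = 3.13/0.013597 = 230.19 rad/s.

230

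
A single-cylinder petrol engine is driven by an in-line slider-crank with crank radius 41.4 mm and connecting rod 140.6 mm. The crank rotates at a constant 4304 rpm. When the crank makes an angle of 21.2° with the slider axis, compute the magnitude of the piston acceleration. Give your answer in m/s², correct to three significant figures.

9700

ω = 2π·4304/60 = 450.7 rad/s
x(θ) = r cosθ + √(L² − r² sin²θ); with ω constant, a = ω²·d²x/dθ².
d²x/dθ² = −r cosθ − r²(cos2θ)/√u − r⁴ sin²2θ/(4u^{3/2}),  u = L² − r² sin²θ = 0.0195442 m².
Substituting r = 0.0414 m, L = 0.1406 m, θ = 21.2°: d²x/dθ² = -0.047774 m.
a = ω²·d²x/dθ² = (450.7)²·(-0.047774) = -9704.9 m/s²;  |a| = 9704.9 m/s².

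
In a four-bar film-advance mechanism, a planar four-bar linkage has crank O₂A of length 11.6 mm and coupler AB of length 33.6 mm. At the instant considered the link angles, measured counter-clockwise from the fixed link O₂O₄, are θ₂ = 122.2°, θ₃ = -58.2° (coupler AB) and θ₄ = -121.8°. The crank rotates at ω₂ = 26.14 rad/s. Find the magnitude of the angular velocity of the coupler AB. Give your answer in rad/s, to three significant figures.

ω₂ = 26.14 rad/s
Differentiating the loop-closure r₂e^{iθ₂}+r₃e^{iθ₃}=r₁+r₄e^{iθ₄} gives r₂ω₂e^{iθ₂}+r₃ω₃e^{iθ₃}=r₄ω₄e^{iθ₄}.
Eliminating the other unknown: ω₃ = r₂ω₂ sin(θ₄−θ₂) / [r₃ sin(θ₃−θ₄)].
Numerator sine = +0.89879; denominator sine = +0.89571.
Result = 0.0116·26.14·(+0.89879) / (0.0336·(+0.89571)) = +9.0556 rad/s; magnitude 9.0556 rad/s.

9.06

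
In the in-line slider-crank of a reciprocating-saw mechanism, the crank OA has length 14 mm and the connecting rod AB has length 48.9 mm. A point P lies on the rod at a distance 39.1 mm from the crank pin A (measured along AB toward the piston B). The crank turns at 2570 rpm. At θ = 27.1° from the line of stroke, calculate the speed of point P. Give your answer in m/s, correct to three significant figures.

ω = 269.1 rad/s.  Crank-pin speed |V_A| = rω = 3.7678 m/s, perpendicular to OA.
Rod angle: sinφ = −(r/L) sinθ ⇒ φ = -7.494°; ω_rod = −rω cosθ/√(L²−r²sin²θ) = -69.183 rad/s.
V_P = V_A + ω_rod × AP, with AP = 0.0391 m along the rod.
Components: V_Px = −rω sinθ − a·ω_rod·sinφ = -2.0692 m/s;  V_Py = rω cosθ + a·ω_rod·cosφ = +0.6722 m/s.
|V_P| = √(V_Px² + V_Py²) = 2.1757 m/s.

2.18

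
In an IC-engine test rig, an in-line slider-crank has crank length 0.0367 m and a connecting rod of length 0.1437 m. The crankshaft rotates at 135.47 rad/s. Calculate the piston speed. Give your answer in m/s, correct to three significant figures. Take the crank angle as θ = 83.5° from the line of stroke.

ω = 135.5 rad/s
For an in-line slider-crank, x = r cosθ + √(L² − r² sin²θ), so v = −rω sinθ·[1 + r cosθ/√(L² − r² sin²θ)].
With r = 0.0367 m, L = 0.1437 m, θ = 83.5°: √(L² − r² sin²θ) = 0.139 m.
v = −0.0367·135.5·0.99357·[1 + 0.0367·0.11320/0.139] = -5.0874 m/s.
|v| = 5.0874 m/s.

5.09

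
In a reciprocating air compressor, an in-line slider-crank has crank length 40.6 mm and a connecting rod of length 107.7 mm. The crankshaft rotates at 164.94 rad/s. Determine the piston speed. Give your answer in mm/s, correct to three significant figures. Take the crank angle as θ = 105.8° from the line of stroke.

5730

ω = 164.9 rad/s
For an in-line slider-crank, x = r cosθ + √(L² − r² sin²θ), so v = −rω sinθ·[1 + r cosθ/√(L² − r² sin²θ)].
With r = 0.0406 m, L = 0.1077 m, θ = 105.8°: √(L² − r² sin²θ) = 0.10037 m.
v = −0.0406·164.9·0.96222·[1 + 0.0406·-0.27228/0.10037] = -5.7338 m/s.
|v| = 5.7338 m/s = 5733.8 mm/s.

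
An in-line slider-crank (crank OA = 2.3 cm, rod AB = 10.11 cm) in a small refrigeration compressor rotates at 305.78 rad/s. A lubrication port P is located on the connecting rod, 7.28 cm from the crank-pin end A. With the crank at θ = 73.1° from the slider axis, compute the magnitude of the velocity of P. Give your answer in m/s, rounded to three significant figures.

ω = 305.8 rad/s.  Crank-pin speed |V_A| = rω = 7.0329 m/s, perpendicular to OA.
Rod angle: sinφ = −(r/L) sinθ ⇒ φ = -12.572°; ω_rod = −rω cosθ/√(L²−r²sin²θ) = -20.719 rad/s.
V_P = V_A + ω_rod × AP, with AP = 0.0728 m along the rod.
Components: V_Px = −rω sinθ − a·ω_rod·sinφ = -7.0575 m/s;  V_Py = rω cosθ + a·ω_rod·cosφ = +0.5723 m/s.
|V_P| = √(V_Px² + V_Py²) = 7.0807 m/s.

7.08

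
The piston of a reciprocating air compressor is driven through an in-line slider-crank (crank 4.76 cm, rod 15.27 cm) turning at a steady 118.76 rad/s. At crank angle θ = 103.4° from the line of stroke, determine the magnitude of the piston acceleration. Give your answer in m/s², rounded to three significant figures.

350

ω = 118.8 rad/s
x(θ) = r cosθ + √(L² − r² sin²θ); with ω constant, a = ω²·d²x/dθ².
d²x/dθ² = −r cosθ − r²(cos2θ)/√u − r⁴ sin²2θ/(4u^{3/2}),  u = L² − r² sin²θ = 0.0211732 m².
Substituting r = 0.0476 m, L = 0.1527 m, θ = 103.4°: d²x/dθ² = +0.024845 m.
a = ω²·d²x/dθ² = (118.8)²·(+0.024845) = +350.41 m/s²;  |a| = 350.41 m/s².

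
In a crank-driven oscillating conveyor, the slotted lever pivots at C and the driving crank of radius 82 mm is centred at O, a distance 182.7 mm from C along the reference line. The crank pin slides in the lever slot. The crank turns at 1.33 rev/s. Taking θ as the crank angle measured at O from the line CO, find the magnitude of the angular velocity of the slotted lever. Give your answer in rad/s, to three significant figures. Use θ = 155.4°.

ω = 8.357 rad/s (from 1.33 rev/s).
Crank pin A relative to C: A = (d + r cosθ, r sinθ); lever angle φ = atan2(r sinθ, d + r cosθ).
Differentiating tanφ: φ̇ = rω(d cosθ + r)/(d² + r² + 2dr cosθ).
d² + r² + 2dr cosθ = |CA|² = 0.01286 m²;  d cosθ + r = -0.084117 m.
|ω_lever| = |0.082·8.357·-0.084117| / 0.01286 = 4.4822 rad/s.

4.48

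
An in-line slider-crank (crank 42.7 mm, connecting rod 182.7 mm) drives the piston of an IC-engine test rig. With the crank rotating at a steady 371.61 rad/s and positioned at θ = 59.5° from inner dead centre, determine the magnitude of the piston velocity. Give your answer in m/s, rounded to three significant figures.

15.3

ω = 371.6 rad/s
For an in-line slider-crank, x = r cosθ + √(L² − r² sin²θ), so v = −rω sinθ·[1 + r cosθ/√(L² − r² sin²θ)].
With r = 0.0427 m, L = 0.1827 m, θ = 59.5°: √(L² − r² sin²θ) = 0.17896 m.
v = −0.0427·371.6·0.86163·[1 + 0.0427·0.50754/0.17896] = -15.328 m/s.
|v| = 15.328 m/s.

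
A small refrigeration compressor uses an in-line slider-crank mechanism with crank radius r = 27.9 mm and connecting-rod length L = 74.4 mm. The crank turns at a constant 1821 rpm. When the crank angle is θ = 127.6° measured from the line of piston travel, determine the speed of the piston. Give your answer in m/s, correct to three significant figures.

3.21

ω = 2π·1821/60 = 190.7 rad/s
For an in-line slider-crank, x = r cosθ + √(L² − r² sin²θ), so v = −rω sinθ·[1 + r cosθ/√(L² − r² sin²θ)].
With r = 0.0279 m, L = 0.0744 m, θ = 127.6°: √(L² − r² sin²θ) = 0.07104 m.
v = −0.0279·190.7·0.79229·[1 + 0.0279·-0.61015/0.07104] = -3.2052 m/s.
|v| = 3.2052 m/s.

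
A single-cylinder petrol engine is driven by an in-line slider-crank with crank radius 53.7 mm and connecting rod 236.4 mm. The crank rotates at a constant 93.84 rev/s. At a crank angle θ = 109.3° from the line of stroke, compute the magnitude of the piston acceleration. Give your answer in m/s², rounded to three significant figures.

9540

ω = 2π·93.8 = 589.6 rad/s
x(θ) = r cosθ + √(L² − r² sin²θ); with ω constant, a = ω²·d²x/dθ².
d²x/dθ² = −r cosθ − r²(cos2θ)/√u − r⁴ sin²2θ/(4u^{3/2}),  u = L² − r² sin²θ = 0.0533163 m².
Substituting r = 0.0537 m, L = 0.2364 m, θ = 109.3°: d²x/dθ² = +0.027443 m.
a = ω²·d²x/dθ² = (589.6)²·(+0.027443) = +9540.5 m/s²;  |a| = 9540.5 m/s².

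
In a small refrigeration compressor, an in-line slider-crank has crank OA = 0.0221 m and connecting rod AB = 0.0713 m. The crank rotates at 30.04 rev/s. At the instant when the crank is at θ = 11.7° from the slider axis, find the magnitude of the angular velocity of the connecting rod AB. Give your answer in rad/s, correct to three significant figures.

ω = 188.7 rad/s (converted from 30.04 rev/s).
The rod makes angle φ with the slider axis where L sinφ = r sinθ; differentiating, L cosφ·φ̇ = r ω cosθ.
L cosφ = √(L² − r² sin²θ) = 0.071159 m.
|ω_rod| = r ω |cosθ| / √(L² − r² sin²θ) = 0.0221·188.7·0.97922/0.071159 = 57.402 rad/s.

57.4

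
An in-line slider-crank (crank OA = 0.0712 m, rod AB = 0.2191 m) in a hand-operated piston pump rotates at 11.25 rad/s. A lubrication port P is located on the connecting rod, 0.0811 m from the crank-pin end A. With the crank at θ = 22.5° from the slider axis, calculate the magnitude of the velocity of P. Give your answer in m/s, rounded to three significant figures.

0.577

ω = 11.25 rad/s.  Crank-pin speed |V_A| = rω = 0.801 m/s, perpendicular to OA.
Rod angle: sinφ = −(r/L) sinθ ⇒ φ = -7.144°; ω_rod = −rω cosθ/√(L²−r²sin²θ) = -3.404 rad/s.
V_P = V_A + ω_rod × AP, with AP = 0.0811 m along the rod.
Components: V_Px = −rω sinθ − a·ω_rod·sinφ = -0.34086 m/s;  V_Py = rω cosθ + a·ω_rod·cosφ = +0.46611 m/s.
|V_P| = √(V_Px² + V_Py²) = 0.57744 m/s.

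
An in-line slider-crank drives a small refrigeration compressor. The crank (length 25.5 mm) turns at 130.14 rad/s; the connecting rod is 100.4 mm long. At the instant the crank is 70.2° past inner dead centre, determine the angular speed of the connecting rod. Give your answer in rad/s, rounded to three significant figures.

ω = 130.1 rad/s
The rod makes angle φ with the slider axis where L sinφ = r sinθ; differentiating, L cosφ·φ̇ = r ω cosθ.
L cosφ = √(L² − r² sin²θ) = 0.097491 m.
|ω_rod| = r ω |cosθ| / √(L² − r² sin²θ) = 0.0255·130.1·0.33874/0.097491 = 11.531 rad/s.

11.5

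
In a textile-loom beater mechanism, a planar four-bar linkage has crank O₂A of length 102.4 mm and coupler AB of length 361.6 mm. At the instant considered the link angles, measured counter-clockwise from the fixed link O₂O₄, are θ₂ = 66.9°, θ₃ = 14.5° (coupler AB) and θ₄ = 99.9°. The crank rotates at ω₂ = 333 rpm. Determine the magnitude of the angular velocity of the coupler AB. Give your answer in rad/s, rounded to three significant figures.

ω₂ = 34.87 rad/s (from 333 rpm).
Differentiating the loop-closure r₂e^{iθ₂}+r₃e^{iθ₃}=r₁+r₄e^{iθ₄} gives r₂ω₂e^{iθ₂}+r₃ω₃e^{iθ₃}=r₄ω₄e^{iθ₄}.
Eliminating the other unknown: ω₃ = r₂ω₂ sin(θ₄−θ₂) / [r₃ sin(θ₃−θ₄)].
Numerator sine = +0.54464; denominator sine = -0.99678.
Result = 0.1024·34.87·(+0.54464) / (0.3616·(-0.99678)) = -5.3958 rad/s; magnitude 5.3958 rad/s.

5.40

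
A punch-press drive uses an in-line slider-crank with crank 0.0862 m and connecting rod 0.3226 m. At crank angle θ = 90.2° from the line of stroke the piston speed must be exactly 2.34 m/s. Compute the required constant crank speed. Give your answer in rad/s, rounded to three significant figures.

27.2

For an in-line slider-crank, |v_piston| = rω|sinθ|·[1 + r cosθ/√(L² − r² sin²θ)].
With r = 0.0862 m, L = 0.3226 m, θ = 90.2°: the bracketed kinematic factor |dx/dθ| = 0.086116 m.
ω = v/|dx/dθ| = 2.34/0.086116 = 27.173 rad/s.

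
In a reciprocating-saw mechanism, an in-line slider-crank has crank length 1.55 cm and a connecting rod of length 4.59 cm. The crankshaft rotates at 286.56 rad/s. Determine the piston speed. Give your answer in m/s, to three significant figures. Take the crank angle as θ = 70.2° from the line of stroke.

ω = 286.6 rad/s
For an in-line slider-crank, x = r cosθ + √(L² − r² sin²θ), so v = −rω sinθ·[1 + r cosθ/√(L² − r² sin²θ)].
With r = 0.0155 m, L = 0.0459 m, θ = 70.2°: √(L² − r² sin²θ) = 0.043522 m.
v = −0.0155·286.6·0.94088·[1 + 0.0155·0.33874/0.043522] = -4.6833 m/s.
|v| = 4.6833 m/s.

4.68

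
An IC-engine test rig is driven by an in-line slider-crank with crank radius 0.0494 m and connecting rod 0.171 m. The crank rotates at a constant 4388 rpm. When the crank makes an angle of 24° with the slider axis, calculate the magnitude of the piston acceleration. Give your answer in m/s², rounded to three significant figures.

11600

ω = 2π·4388/60 = 459.5 rad/s
x(θ) = r cosθ + √(L² − r² sin²θ); with ω constant, a = ω²·d²x/dθ².
d²x/dθ² = −r cosθ − r²(cos2θ)/√u − r⁴ sin²2θ/(4u^{3/2}),  u = L² − r² sin²θ = 0.0288373 m².
Substituting r = 0.0494 m, L = 0.171 m, θ = 24°: d²x/dθ² = -0.054913 m.
a = ω²·d²x/dθ² = (459.5)²·(-0.054913) = -11595 m/s²;  |a| = 11595 m/s².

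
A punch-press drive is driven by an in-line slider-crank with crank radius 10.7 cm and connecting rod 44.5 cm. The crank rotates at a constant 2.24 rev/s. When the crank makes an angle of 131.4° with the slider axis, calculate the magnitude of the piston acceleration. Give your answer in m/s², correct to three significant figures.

14.6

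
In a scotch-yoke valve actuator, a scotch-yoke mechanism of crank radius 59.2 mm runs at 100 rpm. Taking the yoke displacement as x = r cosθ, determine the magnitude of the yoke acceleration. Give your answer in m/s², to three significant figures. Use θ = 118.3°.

ω = 10.47 rad/s (from 100 rpm).
x = r cosθ ⇒ ẍ = −rω² cosθ (ω constant).
|a| = rω²|cosθ| = 0.0592·(10.47)²·|cos 118.3°| = 3.0778 m/s².

3.08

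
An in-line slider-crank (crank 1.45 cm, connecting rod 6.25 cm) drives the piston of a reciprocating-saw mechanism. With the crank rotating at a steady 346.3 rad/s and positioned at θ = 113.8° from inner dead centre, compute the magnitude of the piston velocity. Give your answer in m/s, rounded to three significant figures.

ω = 346.3 rad/s
For an in-line slider-crank, x = r cosθ + √(L² − r² sin²θ), so v = −rω sinθ·[1 + r cosθ/√(L² − r² sin²θ)].
With r = 0.0145 m, L = 0.0625 m, θ = 113.8°: √(L² − r² sin²θ) = 0.061076 m.
v = −0.0145·346.3·0.91496·[1 + 0.0145·-0.40355/0.061076] = -4.1542 m/s.
|v| = 4.1542 m/s.

4.15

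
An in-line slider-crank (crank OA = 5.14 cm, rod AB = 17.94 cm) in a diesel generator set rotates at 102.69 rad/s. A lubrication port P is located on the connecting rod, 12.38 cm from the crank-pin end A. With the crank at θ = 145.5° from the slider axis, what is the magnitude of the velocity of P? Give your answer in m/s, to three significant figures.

2.84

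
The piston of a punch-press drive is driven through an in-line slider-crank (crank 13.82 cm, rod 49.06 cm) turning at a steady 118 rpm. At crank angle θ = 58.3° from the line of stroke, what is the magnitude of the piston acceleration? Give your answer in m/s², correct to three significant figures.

ω = 2π·118/60 = 12.36 rad/s
x(θ) = r cosθ + √(L² − r² sin²θ); with ω constant, a = ω²·d²x/dθ².
d²x/dθ² = −r cosθ − r²(cos2θ)/√u − r⁴ sin²2θ/(4u^{3/2}),  u = L² − r² sin²θ = 0.226863 m².
Substituting r = 0.1382 m, L = 0.4906 m, θ = 58.3°: d²x/dθ² = -0.05534 m.
a = ω²·d²x/dθ² = (12.36)²·(-0.05534) = -8.4501 m/s²;  |a| = 8.4501 m/s².

8.45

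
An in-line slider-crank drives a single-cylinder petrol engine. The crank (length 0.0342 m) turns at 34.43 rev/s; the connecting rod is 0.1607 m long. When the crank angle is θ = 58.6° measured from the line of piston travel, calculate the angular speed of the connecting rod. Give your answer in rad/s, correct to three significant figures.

24.4

ω = 216.3 rad/s (converted from 34.43 rev/s).
The rod makes angle φ with the slider axis where L sinφ = r sinθ; differentiating, L cosφ·φ̇ = r ω cosθ.
L cosφ = √(L² − r² sin²θ) = 0.15803 m.
|ω_rod| = r ω |cosθ| / √(L² − r² sin²θ) = 0.0342·216.3·0.52101/0.15803 = 24.393 rad/s.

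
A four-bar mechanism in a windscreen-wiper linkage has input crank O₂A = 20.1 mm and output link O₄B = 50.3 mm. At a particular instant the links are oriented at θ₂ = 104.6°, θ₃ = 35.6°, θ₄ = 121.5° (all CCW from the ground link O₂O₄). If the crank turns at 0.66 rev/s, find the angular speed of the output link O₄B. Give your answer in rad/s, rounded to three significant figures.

ω₂ = 4.147 rad/s (from 0.66 rev/s).
Differentiating the loop-closure r₂e^{iθ₂}+r₃e^{iθ₃}=r₁+r₄e^{iθ₄} gives r₂ω₂e^{iθ₂}+r₃ω₃e^{iθ₃}=r₄ω₄e^{iθ₄}.
Eliminating the other unknown: ω₄ = r₂ω₂ sin(θ₂−θ₃) / [r₄ sin(θ₄−θ₃)].
Numerator sine = +0.93358; denominator sine = +0.99744.
Result = 0.0201·4.147·(+0.93358) / (0.0503·(+0.99744)) = +1.551 rad/s; magnitude 1.551 rad/s.

1.55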